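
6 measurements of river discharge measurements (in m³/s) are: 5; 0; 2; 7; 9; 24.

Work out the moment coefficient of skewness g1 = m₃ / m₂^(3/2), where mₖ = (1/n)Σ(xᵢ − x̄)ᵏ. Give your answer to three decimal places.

x̄ = (5 + 0 + 2 + 7 + 9 + 24) / 6 = 7.8333
deviations (xᵢ − x̄): -2.8333, -7.8333, -5.8333, -0.8333, 1.1667, 16.1667
Σ(xᵢ − x̄)² = 366.8333 ⇒ m₂ = 366.8333/6 = 61.13889
Σ(xᵢ − x̄)³ = 3524.4444 ⇒ m₃ = 3524.4444/6 = 587.40741
m₂^(3/2) = 61.13889^(1.5) = 478.05329
g1 = m₃ / m₂^(3/2) = 587.40741 / 478.05329 ≈ 1.229

1.229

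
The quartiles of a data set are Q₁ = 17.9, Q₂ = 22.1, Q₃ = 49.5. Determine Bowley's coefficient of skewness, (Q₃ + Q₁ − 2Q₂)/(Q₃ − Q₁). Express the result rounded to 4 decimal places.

numerator: Q₃ + Q₁ − 2Q₂ = 49.5 + 17.9 − 2×22.1 = 23.2000
denominator: Q₃ − Q₁ = 49.5 − 17.9 = 31.6000
Bowley skewness = 23.2000 / 31.6000 ≈ 0.7342

0.7342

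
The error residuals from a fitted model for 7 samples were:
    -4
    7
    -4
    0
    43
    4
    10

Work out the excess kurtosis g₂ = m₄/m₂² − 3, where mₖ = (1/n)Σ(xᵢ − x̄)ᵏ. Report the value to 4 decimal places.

x̄ = 8.0000
Σ(xᵢ − x̄)² = 1598.0000 ⇒ m₂ = 228.28571
Σ(xᵢ − x̄)⁴ = 1546466.0000 ⇒ m₄ = 220923.71429
m₂² = 52114.36735
g₂ = m₄/m₂² − 3 = 4.23921 − 3 ≈ 1.2392

1.2392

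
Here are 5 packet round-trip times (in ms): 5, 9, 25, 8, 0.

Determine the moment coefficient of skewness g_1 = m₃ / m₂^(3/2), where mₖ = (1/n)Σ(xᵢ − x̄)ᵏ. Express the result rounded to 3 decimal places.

0.969

x̄ = (5 + 9 + 25 + 8 + 0) / 5 = 9.4000
deviations (xᵢ − x̄): -4.4000, -0.4000, 15.6000, -1.4000, -9.4000
Σ(xᵢ − x̄)² = 353.2000 ⇒ m₂ = 353.2000/5 = 70.64000
Σ(xᵢ − x̄)³ = 2877.8400 ⇒ m₃ = 2877.8400/5 = 575.56800
m₂^(3/2) = 70.64000^(1.5) = 593.71229
g_1 = m₃ / m₂^(3/2) = 575.56800 / 593.71229 ≈ 0.969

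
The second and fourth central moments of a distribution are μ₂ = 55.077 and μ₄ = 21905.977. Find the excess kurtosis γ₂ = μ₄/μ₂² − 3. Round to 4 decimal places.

4.2214

μ₂² = 55.077² = 3033.47593
μ₄/μ₂² = 21905.977 / 3033.47593 = 7.22141
γ₂ = 7.22141 − 3 ≈ 4.2214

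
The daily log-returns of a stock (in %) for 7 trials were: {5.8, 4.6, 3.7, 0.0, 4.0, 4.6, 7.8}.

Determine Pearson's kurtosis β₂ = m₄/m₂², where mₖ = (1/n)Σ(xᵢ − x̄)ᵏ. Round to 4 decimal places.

x̄ = 4.3571
Σ(xᵢ − x̄)² = 33.5971 ⇒ m₂ = 4.79959
Σ(xᵢ − x̄)⁴ = 505.4623 ⇒ m₄ = 72.20889
m₂² = 23.03608
β₂ = m₄/m₂² = 72.20889 / 23.03608 ≈ 3.1346

3.1346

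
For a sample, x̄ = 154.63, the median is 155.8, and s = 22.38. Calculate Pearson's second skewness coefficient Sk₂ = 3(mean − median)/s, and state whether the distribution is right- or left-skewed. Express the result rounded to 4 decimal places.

Sk₂ = 3(154.63 − 155.8) / 22.38 = 3 × -1.1700 / 22.38
    = -3.5100 / 22.38 ≈ -0.1568
Sk₂ < 0 ⇒ mean < median ⇒ left-skewed (negative skew).

-0.1568, left-skewed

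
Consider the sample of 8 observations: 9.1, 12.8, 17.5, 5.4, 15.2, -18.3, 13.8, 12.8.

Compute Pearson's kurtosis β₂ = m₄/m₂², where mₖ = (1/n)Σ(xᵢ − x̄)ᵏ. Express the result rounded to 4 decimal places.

x̄ = 8.5375
Σ(xᵢ − x̄)² = 919.1588 ⇒ m₂ = 114.89484
Σ(xᵢ − x̄)⁴ = 528708.9681 ⇒ m₄ = 66088.62101
m₂² = 13200.82512
β₂ = m₄/m₂² = 66088.62101 / 13200.82512 ≈ 5.0064

5.0064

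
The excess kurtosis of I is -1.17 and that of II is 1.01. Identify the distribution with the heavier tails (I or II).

II

Higher excess kurtosis ⇒ heavier tails relative to the normal distribution.
-1.17 vs 1.01: the larger is 1.01, so II has heavier tails. (II is leptokurtic — heavier-than-normal tails; the other is platykurtic.)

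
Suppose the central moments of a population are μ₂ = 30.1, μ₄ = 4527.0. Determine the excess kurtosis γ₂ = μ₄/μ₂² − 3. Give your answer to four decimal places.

μ₂² = 30.1² = 906.01000
μ₄/μ₂² = 4527.0 / 906.01000 = 4.99663
γ₂ = 4.99663 − 3 ≈ 1.9966

1.9966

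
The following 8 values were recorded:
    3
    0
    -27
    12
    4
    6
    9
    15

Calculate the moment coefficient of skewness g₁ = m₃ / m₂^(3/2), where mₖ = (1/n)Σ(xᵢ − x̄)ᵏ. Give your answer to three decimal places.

-1.637

x̄ = (3 + 0 - 27 + 12 + 4 + 6 + 9 + 15) / 8 = 2.7500
deviations (xᵢ − x̄): 0.2500, -2.7500, -29.7500, 9.2500, 1.2500, 3.2500, 6.2500, 12.2500
Σ(xᵢ − x̄)² = 1179.5000 ⇒ m₂ = 1179.5000/8 = 147.43750
Σ(xᵢ − x̄)³ = -23441.2500 ⇒ m₃ = -23441.2500/8 = -2930.15625
m₂^(3/2) = 147.43750^(1.5) = 1790.24281
g₁ = m₃ / m₂^(3/2) = -2930.15625 / 1790.24281 ≈ -1.637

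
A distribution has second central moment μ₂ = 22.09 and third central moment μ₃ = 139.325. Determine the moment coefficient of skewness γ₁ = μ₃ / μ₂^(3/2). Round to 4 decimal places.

1.3419

σ = √μ₂ = √22.09 = 4.70000
σ³ = μ₂^(3/2) = 103.82300
γ₁ = μ₃/σ³ = 139.325 / 103.82300 ≈ 1.3419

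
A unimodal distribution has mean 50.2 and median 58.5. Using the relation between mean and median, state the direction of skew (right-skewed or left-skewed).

left-skewed

mean − median = 50.2 − 58.5 = -8.3
mean < median ⇒ the longer tail is on the left ⇒ left-skewed (negatively skewed).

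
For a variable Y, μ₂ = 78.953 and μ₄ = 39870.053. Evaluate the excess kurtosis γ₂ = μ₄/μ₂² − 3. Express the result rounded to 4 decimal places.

μ₂² = 78.953² = 6233.57621
μ₄/μ₂² = 39870.053 / 6233.57621 = 6.39602
γ₂ = 6.39602 − 3 ≈ 3.3960

3.3960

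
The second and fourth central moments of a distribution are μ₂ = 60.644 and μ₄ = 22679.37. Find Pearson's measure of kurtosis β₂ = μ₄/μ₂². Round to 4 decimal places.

μ₂² = 60.644² = 3677.69474
μ₄/μ₂² = 22679.37 / 3677.69474 = 6.16674
β₂ ≈ 6.1667

6.1667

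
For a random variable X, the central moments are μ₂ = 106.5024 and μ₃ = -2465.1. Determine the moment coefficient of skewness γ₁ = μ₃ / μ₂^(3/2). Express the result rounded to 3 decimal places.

σ = √μ₂ = √106.5024 = 10.32000
σ³ = μ₂^(3/2) = 1099.10477
γ₁ = μ₃/σ³ = -2465.1 / 1099.10477 ≈ -2.243

-2.243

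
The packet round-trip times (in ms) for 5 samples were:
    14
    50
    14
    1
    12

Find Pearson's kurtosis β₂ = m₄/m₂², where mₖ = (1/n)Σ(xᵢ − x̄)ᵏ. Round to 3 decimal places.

2.917

x̄ = 18.2000
Σ(xᵢ − x̄)² = 1380.8000 ⇒ m₂ = 276.16000
Σ(xᵢ − x̄)⁴ = 1112227.6160 ⇒ m₄ = 222445.52320
m₂² = 76264.34560
β₂ = m₄/m₂² = 222445.52320 / 76264.34560 ≈ 2.917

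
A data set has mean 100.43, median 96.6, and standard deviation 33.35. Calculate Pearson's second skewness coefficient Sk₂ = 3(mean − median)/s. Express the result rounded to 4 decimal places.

Sk₂ = 3(100.43 − 96.6) / 33.35 = 3 × 3.8300 / 33.35
    = 11.4900 / 33.35 ≈ 0.3445

0.3445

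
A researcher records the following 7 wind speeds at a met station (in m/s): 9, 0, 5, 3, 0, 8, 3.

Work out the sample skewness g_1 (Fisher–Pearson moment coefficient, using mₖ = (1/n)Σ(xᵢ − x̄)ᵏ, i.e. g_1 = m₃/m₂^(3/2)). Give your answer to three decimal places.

0.240

x̄ = (9 + 0 + 5 + 3 + 0 + 8 + 3) / 7 = 4.0000
deviations (xᵢ − x̄): 5.0000, -4.0000, 1.0000, -1.0000, -4.0000, 4.0000, -1.0000
Σ(xᵢ − x̄)² = 76.0000 ⇒ m₂ = 76.0000/7 = 10.85714
Σ(xᵢ − x̄)³ = 60.0000 ⇒ m₃ = 60.0000/7 = 8.57143
m₂^(3/2) = 10.85714^(1.5) = 35.77448
g_1 = m₃ / m₂^(3/2) = 8.57143 / 35.77448 ≈ 0.240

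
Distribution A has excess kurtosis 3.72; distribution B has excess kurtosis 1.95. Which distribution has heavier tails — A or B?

A

Higher excess kurtosis ⇒ heavier tails relative to the normal distribution.
3.72 vs 1.95: the larger is 3.72, so A has heavier tails.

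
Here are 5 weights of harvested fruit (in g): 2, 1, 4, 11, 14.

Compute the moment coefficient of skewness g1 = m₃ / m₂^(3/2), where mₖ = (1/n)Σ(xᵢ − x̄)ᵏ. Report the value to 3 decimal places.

x̄ = (2 + 1 + 4 + 11 + 14) / 5 = 6.4000
deviations (xᵢ − x̄): -4.4000, -5.4000, -2.4000, 4.6000, 7.6000
Σ(xᵢ − x̄)² = 133.2000 ⇒ m₂ = 133.2000/5 = 26.64000
Σ(xᵢ − x̄)³ = 279.8400 ⇒ m₃ = 279.8400/5 = 55.96800
m₂^(3/2) = 26.64000^(1.5) = 137.49957
g1 = m₃ / m₂^(3/2) = 55.96800 / 137.49957 ≈ 0.407

0.407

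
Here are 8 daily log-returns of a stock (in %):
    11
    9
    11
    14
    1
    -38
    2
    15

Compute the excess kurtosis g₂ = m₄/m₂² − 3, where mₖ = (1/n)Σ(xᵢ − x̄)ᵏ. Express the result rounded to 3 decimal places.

x̄ = 3.1250
Σ(xᵢ − x̄)² = 2114.8750 ⇒ m₂ = 264.35938
Σ(xᵢ − x̄)⁴ = 2903156.7754 ⇒ m₄ = 362894.59692
m₂² = 69885.87915
g₂ = m₄/m₂² − 3 = 5.19267 − 3 ≈ 2.193

2.193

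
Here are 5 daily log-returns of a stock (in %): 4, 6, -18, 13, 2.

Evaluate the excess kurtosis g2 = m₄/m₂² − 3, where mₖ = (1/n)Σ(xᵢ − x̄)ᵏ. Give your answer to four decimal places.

-0.2441

x̄ = 1.4000
Σ(xᵢ − x̄)² = 539.2000 ⇒ m₂ = 107.84000
Σ(xᵢ − x̄)⁴ = 160246.8160 ⇒ m₄ = 32049.36320
m₂² = 11629.46560
g2 = m₄/m₂² − 3 = 2.75588 − 3 ≈ -0.2441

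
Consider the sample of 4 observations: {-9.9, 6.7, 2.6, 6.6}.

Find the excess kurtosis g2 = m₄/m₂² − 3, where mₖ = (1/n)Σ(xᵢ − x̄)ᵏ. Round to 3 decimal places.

-0.843

x̄ = 1.5000
Σ(xᵢ − x̄)² = 184.2200 ⇒ m₂ = 46.05500
Σ(xᵢ − x̄)⁴ = 18298.7474 ⇒ m₄ = 4574.68685
m₂² = 2121.06303
g2 = m₄/m₂² − 3 = 2.15679 − 3 ≈ -0.843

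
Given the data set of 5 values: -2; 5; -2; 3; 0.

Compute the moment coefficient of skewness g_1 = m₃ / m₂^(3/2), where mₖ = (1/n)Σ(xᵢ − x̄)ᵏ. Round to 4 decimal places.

0.3730

x̄ = (-2 + 5 - 2 + 3 + 0) / 5 = 0.8000
deviations (xᵢ − x̄): -2.8000, 4.2000, -2.8000, 2.2000, -0.8000
Σ(xᵢ − x̄)² = 38.8000 ⇒ m₂ = 38.8000/5 = 7.76000
Σ(xᵢ − x̄)³ = 40.3200 ⇒ m₃ = 40.3200/5 = 8.06400
m₂^(3/2) = 7.76000^(1.5) = 21.61686
g_1 = m₃ / m₂^(3/2) = 8.06400 / 21.61686 ≈ 0.3730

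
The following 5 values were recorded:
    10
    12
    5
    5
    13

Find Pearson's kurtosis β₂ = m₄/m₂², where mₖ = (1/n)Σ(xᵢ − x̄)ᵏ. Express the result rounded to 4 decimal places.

1.2634

x̄ = 9.0000
Σ(xᵢ − x̄)² = 58.0000 ⇒ m₂ = 11.60000
Σ(xᵢ − x̄)⁴ = 850.0000 ⇒ m₄ = 170.00000
m₂² = 134.56000
β₂ = m₄/m₂² = 170.00000 / 134.56000 ≈ 1.2634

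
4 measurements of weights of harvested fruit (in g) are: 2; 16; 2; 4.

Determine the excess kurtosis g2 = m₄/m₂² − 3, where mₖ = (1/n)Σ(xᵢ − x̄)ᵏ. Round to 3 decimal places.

-0.723

x̄ = 6.0000
Σ(xᵢ − x̄)² = 136.0000 ⇒ m₂ = 34.00000
Σ(xᵢ − x̄)⁴ = 10528.0000 ⇒ m₄ = 2632.00000
m₂² = 1156.00000
g2 = m₄/m₂² − 3 = 2.27682 − 3 ≈ -0.723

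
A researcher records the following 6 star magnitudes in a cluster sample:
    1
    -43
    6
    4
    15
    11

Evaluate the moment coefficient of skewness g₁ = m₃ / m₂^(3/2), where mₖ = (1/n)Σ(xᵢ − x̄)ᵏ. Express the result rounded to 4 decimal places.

x̄ = (1 - 43 + 6 + 4 + 15 + 11) / 6 = -1.0000
deviations (xᵢ − x̄): 2.0000, -42.0000, 7.0000, 5.0000, 16.0000, 12.0000
Σ(xᵢ − x̄)² = 2242.0000 ⇒ m₂ = 2242.0000/6 = 373.66667
Σ(xᵢ − x̄)³ = -67788.0000 ⇒ m₃ = -67788.0000/6 = -11298.00000
m₂^(3/2) = 373.66667^(1.5) = 7223.14839
g₁ = m₃ / m₂^(3/2) = -11298.00000 / 7223.14839 ≈ -1.5641

-1.5641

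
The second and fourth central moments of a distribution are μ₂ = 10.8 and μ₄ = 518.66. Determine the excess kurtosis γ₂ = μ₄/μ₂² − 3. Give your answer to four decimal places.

1.4467

μ₂² = 10.8² = 116.64000
μ₄/μ₂² = 518.66 / 116.64000 = 4.44667
γ₂ = 4.44667 − 3 ≈ 1.4467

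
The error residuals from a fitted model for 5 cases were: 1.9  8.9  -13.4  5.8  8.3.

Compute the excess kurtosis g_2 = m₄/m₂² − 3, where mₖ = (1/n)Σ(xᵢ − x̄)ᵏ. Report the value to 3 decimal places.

-0.202

x̄ = 2.3000
Σ(xᵢ − x̄)² = 338.4600 ⇒ m₂ = 67.69200
Σ(xᵢ − x̄)⁴ = 64100.8818 ⇒ m₄ = 12820.17636
m₂² = 4582.20686
g_2 = m₄/m₂² − 3 = 2.79782 − 3 ≈ -0.202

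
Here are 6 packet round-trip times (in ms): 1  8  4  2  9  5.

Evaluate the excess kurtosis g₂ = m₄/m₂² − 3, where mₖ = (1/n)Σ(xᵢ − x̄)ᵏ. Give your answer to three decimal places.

-1.415

x̄ = 4.8333
Σ(xᵢ − x̄)² = 50.8333 ⇒ m₂ = 8.47222
Σ(xᵢ − x̄)⁴ = 682.8194 ⇒ m₄ = 113.80324
m₂² = 71.77855
g₂ = m₄/m₂² − 3 = 1.58548 − 3 ≈ -1.415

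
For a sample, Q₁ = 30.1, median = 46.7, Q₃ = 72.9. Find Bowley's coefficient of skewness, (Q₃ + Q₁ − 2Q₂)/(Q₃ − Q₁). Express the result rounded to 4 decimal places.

0.2243

numerator: Q₃ + Q₁ − 2Q₂ = 72.9 + 30.1 − 2×46.7 = 9.6000
denominator: Q₃ − Q₁ = 72.9 − 30.1 = 42.8000
Bowley skewness = 9.6000 / 42.8000 ≈ 0.2243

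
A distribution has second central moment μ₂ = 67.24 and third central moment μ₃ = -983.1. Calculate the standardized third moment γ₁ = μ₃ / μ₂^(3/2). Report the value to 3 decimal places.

-1.783

σ = √μ₂ = √67.24 = 8.20000
σ³ = μ₂^(3/2) = 551.36800
γ₁ = μ₃/σ³ = -983.1 / 551.36800 ≈ -1.783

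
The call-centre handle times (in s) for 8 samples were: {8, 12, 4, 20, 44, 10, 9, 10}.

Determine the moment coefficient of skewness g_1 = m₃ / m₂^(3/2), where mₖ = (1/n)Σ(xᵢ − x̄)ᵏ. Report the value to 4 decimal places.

1.7589

x̄ = (8 + 12 + 4 + 20 + 44 + 10 + 9 + 10) / 8 = 14.6250
deviations (xᵢ − x̄): -6.6250, -2.6250, -10.6250, 5.3750, 29.3750, -4.6250, -5.6250, -4.6250
Σ(xᵢ − x̄)² = 1129.8750 ⇒ m₂ = 1129.8750/8 = 141.23438
Σ(xᵢ − x̄)³ = 23618.5313 ⇒ m₃ = 23618.5313/8 = 2952.31641
m₂^(3/2) = 141.23438^(1.5) = 1678.45854
g_1 = m₃ / m₂^(3/2) = 2952.31641 / 1678.45854 ≈ 1.7589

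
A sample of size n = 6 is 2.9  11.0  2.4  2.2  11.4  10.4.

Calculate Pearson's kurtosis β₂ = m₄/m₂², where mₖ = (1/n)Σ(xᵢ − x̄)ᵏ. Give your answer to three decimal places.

1.028

x̄ = 6.7167
Σ(xᵢ − x̄)² = 107.4483 ⇒ m₂ = 17.90806
Σ(xᵢ − x̄)⁴ = 1977.3343 ⇒ m₄ = 329.55572
m₂² = 320.69845
β₂ = m₄/m₂² = 329.55572 / 320.69845 ≈ 1.028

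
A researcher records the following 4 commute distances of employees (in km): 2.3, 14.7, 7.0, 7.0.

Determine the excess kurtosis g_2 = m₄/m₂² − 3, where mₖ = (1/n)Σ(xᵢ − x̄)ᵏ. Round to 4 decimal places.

x̄ = 7.7500
Σ(xᵢ − x̄)² = 79.1300 ⇒ m₂ = 19.78250
Σ(xᵢ − x̄)⁴ = 3216.0028 ⇒ m₄ = 804.00071
m₂² = 391.34731
g_2 = m₄/m₂² − 3 = 2.05444 − 3 ≈ -0.9456

-0.9456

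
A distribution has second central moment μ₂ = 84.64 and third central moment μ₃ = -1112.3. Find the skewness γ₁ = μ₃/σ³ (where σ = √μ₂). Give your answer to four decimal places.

σ = √μ₂ = √84.64 = 9.20000
σ³ = μ₂^(3/2) = 778.68800
γ₁ = μ₃/σ³ = -1112.3 / 778.68800 ≈ -1.4284

-1.4284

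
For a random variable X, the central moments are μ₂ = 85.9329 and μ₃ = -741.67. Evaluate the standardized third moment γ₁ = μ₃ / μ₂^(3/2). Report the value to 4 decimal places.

-0.9310

σ = √μ₂ = √85.9329 = 9.27000
σ³ = μ₂^(3/2) = 796.59798
γ₁ = μ₃/σ³ = -741.67 / 796.59798 ≈ -0.9310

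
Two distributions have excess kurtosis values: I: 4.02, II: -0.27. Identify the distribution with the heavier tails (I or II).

I

Higher excess kurtosis ⇒ heavier tails relative to the normal distribution.
4.02 vs -0.27: the larger is 4.02, so I has heavier tails. (I is leptokurtic — heavier-than-normal tails; the other is platykurtic.)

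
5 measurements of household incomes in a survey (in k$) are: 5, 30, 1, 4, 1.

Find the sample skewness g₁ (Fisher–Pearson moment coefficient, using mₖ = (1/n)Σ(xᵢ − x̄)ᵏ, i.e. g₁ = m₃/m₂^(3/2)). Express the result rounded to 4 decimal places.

x̄ = (5 + 30 + 1 + 4 + 1) / 5 = 8.2000
deviations (xᵢ − x̄): -3.2000, 21.8000, -7.2000, -4.2000, -7.2000
Σ(xᵢ − x̄)² = 606.8000 ⇒ m₂ = 606.8000/5 = 121.36000
Σ(xᵢ − x̄)³ = 9506.8800 ⇒ m₃ = 9506.8800/5 = 1901.37600
m₂^(3/2) = 121.36000^(1.5) = 1336.94442
g₁ = m₃ / m₂^(3/2) = 1901.37600 / 1336.94442 ≈ 1.4222

1.4222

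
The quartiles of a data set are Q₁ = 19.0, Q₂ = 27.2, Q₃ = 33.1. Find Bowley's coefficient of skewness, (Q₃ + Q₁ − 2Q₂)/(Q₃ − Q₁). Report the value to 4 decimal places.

numerator: Q₃ + Q₁ − 2Q₂ = 33.1 + 19.0 − 2×27.2 = -2.3000
denominator: Q₃ − Q₁ = 33.1 − 19.0 = 14.1000
Bowley skewness = -2.3000 / 14.1000 ≈ -0.1631

-0.1631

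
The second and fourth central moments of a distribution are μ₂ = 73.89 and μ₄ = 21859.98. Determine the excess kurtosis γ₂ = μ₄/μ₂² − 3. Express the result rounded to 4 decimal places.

1.0039

μ₂² = 73.89² = 5459.73210
μ₄/μ₂² = 21859.98 / 5459.73210 = 4.00386
γ₂ = 4.00386 − 3 ≈ 1.0039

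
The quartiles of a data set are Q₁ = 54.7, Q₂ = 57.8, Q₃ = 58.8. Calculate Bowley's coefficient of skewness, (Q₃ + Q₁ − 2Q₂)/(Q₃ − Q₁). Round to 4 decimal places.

numerator: Q₃ + Q₁ − 2Q₂ = 58.8 + 54.7 − 2×57.8 = -2.1000
denominator: Q₃ − Q₁ = 58.8 − 54.7 = 4.1000
Bowley skewness = -2.1000 / 4.1000 ≈ -0.5122

-0.5122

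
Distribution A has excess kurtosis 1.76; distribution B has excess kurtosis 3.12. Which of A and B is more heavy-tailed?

B

Higher excess kurtosis ⇒ heavier tails relative to the normal distribution.
1.76 vs 3.12: the larger is 3.12, so B has heavier tails.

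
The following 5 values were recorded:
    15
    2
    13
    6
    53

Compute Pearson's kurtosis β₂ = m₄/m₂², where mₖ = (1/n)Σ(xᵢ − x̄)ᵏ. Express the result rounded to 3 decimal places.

2.939

x̄ = 17.8000
Σ(xᵢ − x̄)² = 1658.8000 ⇒ m₂ = 331.76000
Σ(xᵢ − x̄)⁴ = 1617520.3360 ⇒ m₄ = 323504.06720
m₂² = 110064.69760
β₂ = m₄/m₂² = 323504.06720 / 110064.69760 ≈ 2.939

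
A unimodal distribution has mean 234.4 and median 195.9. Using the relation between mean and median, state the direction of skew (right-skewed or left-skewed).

mean − median = 234.4 − 195.9 = 38.5
mean > median ⇒ the longer tail is on the right ⇒ right-skewed (positively skewed).

right-skewed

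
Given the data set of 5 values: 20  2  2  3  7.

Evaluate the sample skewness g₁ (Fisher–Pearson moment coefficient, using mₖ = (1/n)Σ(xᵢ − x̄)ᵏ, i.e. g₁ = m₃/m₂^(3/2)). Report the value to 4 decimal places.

x̄ = (20 + 2 + 2 + 3 + 7) / 5 = 6.8000
deviations (xᵢ − x̄): 13.2000, -4.8000, -4.8000, -3.8000, 0.2000
Σ(xᵢ − x̄)² = 234.8000 ⇒ m₂ = 234.8000/5 = 46.96000
Σ(xᵢ − x̄)³ = 2023.9200 ⇒ m₃ = 2023.9200/5 = 404.78400
m₂^(3/2) = 46.96000^(1.5) = 321.80451
g₁ = m₃ / m₂^(3/2) = 404.78400 / 321.80451 ≈ 1.2579

1.2579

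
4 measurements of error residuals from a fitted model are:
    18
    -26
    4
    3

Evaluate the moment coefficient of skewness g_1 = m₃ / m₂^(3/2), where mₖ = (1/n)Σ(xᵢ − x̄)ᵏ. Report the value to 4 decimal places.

x̄ = (18 - 26 + 4 + 3) / 4 = -0.2500
deviations (xᵢ − x̄): 18.2500, -25.7500, 4.2500, 3.2500
Σ(xᵢ − x̄)² = 1024.7500 ⇒ m₂ = 1024.7500/4 = 256.18750
Σ(xᵢ − x̄)³ = -10884.3750 ⇒ m₃ = -10884.3750/4 = -2721.09375
m₂^(3/2) = 256.18750^(1.5) = 4100.50082
g_1 = m₃ / m₂^(3/2) = -2721.09375 / 4100.50082 ≈ -0.6636

-0.6636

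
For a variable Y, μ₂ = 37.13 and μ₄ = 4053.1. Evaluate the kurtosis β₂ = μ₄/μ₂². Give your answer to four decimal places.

μ₂² = 37.13² = 1378.63690
μ₄/μ₂² = 4053.1 / 1378.63690 = 2.93993
β₂ ≈ 2.9399

2.9399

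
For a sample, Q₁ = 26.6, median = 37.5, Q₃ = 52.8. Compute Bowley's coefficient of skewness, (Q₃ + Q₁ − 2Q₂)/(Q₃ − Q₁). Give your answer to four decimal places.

0.1679

numerator: Q₃ + Q₁ − 2Q₂ = 52.8 + 26.6 − 2×37.5 = 4.4000
denominator: Q₃ − Q₁ = 52.8 − 26.6 = 26.2000
Bowley skewness = 4.4000 / 26.2000 ≈ 0.1679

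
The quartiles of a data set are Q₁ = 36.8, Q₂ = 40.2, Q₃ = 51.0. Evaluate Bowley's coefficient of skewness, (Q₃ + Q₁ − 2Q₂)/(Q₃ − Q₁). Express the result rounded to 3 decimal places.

numerator: Q₃ + Q₁ − 2Q₂ = 51.0 + 36.8 − 2×40.2 = 7.4000
denominator: Q₃ − Q₁ = 51.0 − 36.8 = 14.2000
Bowley skewness = 7.4000 / 14.2000 ≈ 0.521

0.521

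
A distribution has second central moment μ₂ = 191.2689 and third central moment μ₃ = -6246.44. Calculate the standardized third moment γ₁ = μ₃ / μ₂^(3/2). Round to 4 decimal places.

σ = √μ₂ = √191.2689 = 13.83000
σ³ = μ₂^(3/2) = 2645.24889
γ₁ = μ₃/σ³ = -6246.44 / 2645.24889 ≈ -2.3614

-2.3614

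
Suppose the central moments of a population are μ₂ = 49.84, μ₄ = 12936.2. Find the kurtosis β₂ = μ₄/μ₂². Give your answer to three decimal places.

5.208

μ₂² = 49.84² = 2484.02560
μ₄/μ₂² = 12936.2 / 2484.02560 = 5.20776
β₂ ≈ 5.208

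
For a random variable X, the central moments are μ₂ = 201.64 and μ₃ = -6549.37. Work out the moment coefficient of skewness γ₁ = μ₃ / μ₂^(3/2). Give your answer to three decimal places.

-2.287

σ = √μ₂ = √201.64 = 14.20000
σ³ = μ₂^(3/2) = 2863.28800
γ₁ = μ₃/σ³ = -6549.37 / 2863.28800 ≈ -2.287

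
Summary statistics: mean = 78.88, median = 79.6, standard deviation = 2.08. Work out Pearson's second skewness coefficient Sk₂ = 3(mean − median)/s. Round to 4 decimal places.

-1.0385

Sk₂ = 3(78.88 − 79.6) / 2.08 = 3 × -0.7200 / 2.08
    = -2.1600 / 2.08 ≈ -1.0385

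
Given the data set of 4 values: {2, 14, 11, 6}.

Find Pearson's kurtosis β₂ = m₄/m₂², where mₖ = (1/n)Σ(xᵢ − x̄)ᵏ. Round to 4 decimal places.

1.5047

x̄ = 8.2500
Σ(xᵢ − x̄)² = 84.7500 ⇒ m₂ = 21.18750
Σ(xᵢ − x̄)⁴ = 2701.8281 ⇒ m₄ = 675.45703
m₂² = 448.91016
β₂ = m₄/m₂² = 675.45703 / 448.91016 ≈ 1.5047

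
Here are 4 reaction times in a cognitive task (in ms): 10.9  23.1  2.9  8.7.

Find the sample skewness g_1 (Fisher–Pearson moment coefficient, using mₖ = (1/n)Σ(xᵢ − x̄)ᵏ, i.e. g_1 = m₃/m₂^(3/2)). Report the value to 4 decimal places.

x̄ = (10.9 + 23.1 + 2.9 + 8.7) / 4 = 11.4000
deviations (xᵢ − x̄): -0.5000, 11.7000, -8.5000, -2.7000
Σ(xᵢ − x̄)² = 216.6800 ⇒ m₂ = 216.6800/4 = 54.17000
Σ(xᵢ − x̄)³ = 967.6800 ⇒ m₃ = 967.6800/4 = 241.92000
m₂^(3/2) = 54.17000^(1.5) = 398.69267
g_1 = m₃ / m₂^(3/2) = 241.92000 / 398.69267 ≈ 0.6068

0.6068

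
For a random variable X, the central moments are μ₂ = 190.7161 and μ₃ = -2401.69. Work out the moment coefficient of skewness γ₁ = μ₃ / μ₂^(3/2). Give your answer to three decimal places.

-0.912

σ = √μ₂ = √190.7161 = 13.81000
σ³ = μ₂^(3/2) = 2633.78934
γ₁ = μ₃/σ³ = -2401.69 / 2633.78934 ≈ -0.912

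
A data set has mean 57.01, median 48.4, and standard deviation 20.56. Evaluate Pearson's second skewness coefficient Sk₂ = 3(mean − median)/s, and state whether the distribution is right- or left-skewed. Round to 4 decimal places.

1.2563, right-skewed

Sk₂ = 3(57.01 − 48.4) / 20.56 = 3 × 8.6100 / 20.56
    = 25.8300 / 20.56 ≈ 1.2563
Sk₂ > 0 ⇒ mean > median ⇒ right-skewed (positive skew).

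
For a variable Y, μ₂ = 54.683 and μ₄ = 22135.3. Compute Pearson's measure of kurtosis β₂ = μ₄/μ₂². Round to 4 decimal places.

μ₂² = 54.683² = 2990.23049
μ₄/μ₂² = 22135.3 / 2990.23049 = 7.40254
β₂ ≈ 7.4025

7.4025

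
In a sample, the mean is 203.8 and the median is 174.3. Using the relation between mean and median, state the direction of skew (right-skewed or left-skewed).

right-skewed

mean − median = 203.8 − 174.3 = 29.5
mean > median ⇒ the longer tail is on the right ⇒ right-skewed (positively skewed).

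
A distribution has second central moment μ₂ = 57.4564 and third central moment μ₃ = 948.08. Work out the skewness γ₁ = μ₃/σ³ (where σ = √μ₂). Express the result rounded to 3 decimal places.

2.177

σ = √μ₂ = √57.4564 = 7.58000
σ³ = μ₂^(3/2) = 435.51951
γ₁ = μ₃/σ³ = 948.08 / 435.51951 ≈ 2.177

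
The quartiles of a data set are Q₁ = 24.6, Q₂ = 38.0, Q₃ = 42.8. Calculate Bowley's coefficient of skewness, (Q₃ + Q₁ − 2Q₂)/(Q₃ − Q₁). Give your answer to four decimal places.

numerator: Q₃ + Q₁ − 2Q₂ = 42.8 + 24.6 − 2×38.0 = -8.6000
denominator: Q₃ − Q₁ = 42.8 − 24.6 = 18.2000
Bowley skewness = -8.6000 / 18.2000 ≈ -0.4725

-0.4725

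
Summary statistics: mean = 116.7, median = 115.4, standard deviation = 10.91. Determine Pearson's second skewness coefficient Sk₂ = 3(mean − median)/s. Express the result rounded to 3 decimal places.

Sk₂ = 3(116.7 − 115.4) / 10.91 = 3 × 1.3000 / 10.91
    = 3.9000 / 10.91 ≈ 0.357

0.357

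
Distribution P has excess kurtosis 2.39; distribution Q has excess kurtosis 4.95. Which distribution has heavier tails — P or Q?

Q

Higher excess kurtosis ⇒ heavier tails relative to the normal distribution.
2.39 vs 4.95: the larger is 4.95, so Q has heavier tails.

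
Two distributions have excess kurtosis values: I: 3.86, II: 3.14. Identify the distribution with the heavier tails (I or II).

I

Higher excess kurtosis ⇒ heavier tails relative to the normal distribution.
3.86 vs 3.14: the larger is 3.86, so I has heavier tails.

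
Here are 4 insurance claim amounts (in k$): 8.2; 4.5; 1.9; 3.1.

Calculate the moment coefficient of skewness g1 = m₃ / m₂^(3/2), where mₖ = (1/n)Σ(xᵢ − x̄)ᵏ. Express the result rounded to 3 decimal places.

0.668

x̄ = (8.2 + 4.5 + 1.9 + 3.1) / 4 = 4.4250
deviations (xᵢ − x̄): 3.7750, 0.0750, -2.5250, -1.3250
Σ(xᵢ − x̄)² = 22.3875 ⇒ m₂ = 22.3875/4 = 5.59687
Σ(xᵢ − x̄)³ = 35.3719 ⇒ m₃ = 35.3719/4 = 8.84297
m₂^(3/2) = 5.59687^(1.5) = 13.24093
g1 = m₃ / m₂^(3/2) = 8.84297 / 13.24093 ≈ 0.668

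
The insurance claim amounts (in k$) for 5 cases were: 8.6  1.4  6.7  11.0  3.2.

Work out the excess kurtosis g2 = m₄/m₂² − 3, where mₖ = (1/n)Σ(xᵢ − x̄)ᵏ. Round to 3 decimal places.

x̄ = 6.1800
Σ(xᵢ − x̄)² = 61.0880 ⇒ m₂ = 12.21760
Σ(xᵢ − x̄)⁴ = 1175.0258 ⇒ m₄ = 235.00517
m₂² = 149.26975
g2 = m₄/m₂² − 3 = 1.57437 − 3 ≈ -1.426

-1.426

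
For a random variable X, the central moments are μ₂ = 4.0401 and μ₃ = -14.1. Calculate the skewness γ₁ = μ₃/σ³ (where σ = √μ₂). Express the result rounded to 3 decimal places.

σ = √μ₂ = √4.0401 = 2.01000
σ³ = μ₂^(3/2) = 8.12060
γ₁ = μ₃/σ³ = -14.1 / 8.12060 ≈ -1.736

-1.736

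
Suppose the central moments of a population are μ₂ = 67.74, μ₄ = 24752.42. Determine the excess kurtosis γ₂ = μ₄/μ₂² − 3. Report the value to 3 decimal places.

2.394

μ₂² = 67.74² = 4588.70760
μ₄/μ₂² = 24752.42 / 4588.70760 = 5.39420
γ₂ = 5.39420 − 3 ≈ 2.394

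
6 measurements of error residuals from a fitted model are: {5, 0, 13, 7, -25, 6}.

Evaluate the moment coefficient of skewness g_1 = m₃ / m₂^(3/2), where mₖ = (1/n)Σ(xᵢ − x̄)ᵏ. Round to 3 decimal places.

x̄ = (5 + 0 + 13 + 7 - 25 + 6) / 6 = 1.0000
deviations (xᵢ − x̄): 4.0000, -1.0000, 12.0000, 6.0000, -26.0000, 5.0000
Σ(xᵢ − x̄)² = 898.0000 ⇒ m₂ = 898.0000/6 = 149.66667
Σ(xᵢ − x̄)³ = -15444.0000 ⇒ m₃ = -15444.0000/6 = -2574.00000
m₂^(3/2) = 149.66667^(1.5) = 1830.99699
g_1 = m₃ / m₂^(3/2) = -2574.00000 / 1830.99699 ≈ -1.406

-1.406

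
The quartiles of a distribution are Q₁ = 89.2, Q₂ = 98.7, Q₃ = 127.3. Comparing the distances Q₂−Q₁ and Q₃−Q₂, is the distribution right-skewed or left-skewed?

Q₂ − Q₁ = 9.5;  Q₃ − Q₂ = 28.6
Q₃ − Q₂ > Q₂ − Q₁ ⇒ the upper half is more spread out ⇒ right-skewed.

right-skewed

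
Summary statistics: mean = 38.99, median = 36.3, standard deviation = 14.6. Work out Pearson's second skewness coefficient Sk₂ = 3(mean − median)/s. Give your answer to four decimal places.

0.5527

Sk₂ = 3(38.99 − 36.3) / 14.6 = 3 × 2.6900 / 14.6
    = 8.0700 / 14.6 ≈ 0.5527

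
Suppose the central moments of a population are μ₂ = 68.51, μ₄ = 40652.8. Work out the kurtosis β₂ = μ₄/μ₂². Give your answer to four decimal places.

8.6613

μ₂² = 68.51² = 4693.62010
μ₄/μ₂² = 40652.8 / 4693.62010 = 8.66129
β₂ ≈ 8.6613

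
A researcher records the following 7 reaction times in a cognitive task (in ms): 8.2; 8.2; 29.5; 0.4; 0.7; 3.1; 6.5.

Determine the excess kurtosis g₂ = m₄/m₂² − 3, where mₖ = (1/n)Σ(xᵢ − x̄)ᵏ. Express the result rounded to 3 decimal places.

1.233

x̄ = 8.0857
Σ(xᵢ − x̄)² = 599.5886 ⇒ m₂ = 85.65551
Σ(xᵢ − x̄)⁴ = 217377.0109 ⇒ m₄ = 31053.85870
m₂² = 7336.86643
g₂ = m₄/m₂² − 3 = 4.23258 − 3 ≈ 1.233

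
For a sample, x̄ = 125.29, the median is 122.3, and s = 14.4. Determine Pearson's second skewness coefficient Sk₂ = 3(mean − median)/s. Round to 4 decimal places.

0.6229

Sk₂ = 3(125.29 − 122.3) / 14.4 = 3 × 2.9900 / 14.4
    = 8.9700 / 14.4 ≈ 0.6229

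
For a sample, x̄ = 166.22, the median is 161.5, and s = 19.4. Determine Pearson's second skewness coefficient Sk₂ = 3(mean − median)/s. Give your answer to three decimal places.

0.730

Sk₂ = 3(166.22 − 161.5) / 19.4 = 3 × 4.7200 / 19.4
    = 14.1600 / 19.4 ≈ 0.730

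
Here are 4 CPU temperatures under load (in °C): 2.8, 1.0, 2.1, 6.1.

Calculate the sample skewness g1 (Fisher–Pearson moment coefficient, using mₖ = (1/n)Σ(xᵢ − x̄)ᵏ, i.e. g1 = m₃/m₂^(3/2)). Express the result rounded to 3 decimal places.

0.766

x̄ = (2.8 + 1.0 + 2.1 + 6.1) / 4 = 3.0000
deviations (xᵢ − x̄): -0.2000, -2.0000, -0.9000, 3.1000
Σ(xᵢ − x̄)² = 14.4600 ⇒ m₂ = 14.4600/4 = 3.61500
Σ(xᵢ − x̄)³ = 21.0540 ⇒ m₃ = 21.0540/4 = 5.26350
m₂^(3/2) = 3.61500^(1.5) = 6.87325
g1 = m₃ / m₂^(3/2) = 5.26350 / 6.87325 ≈ 0.766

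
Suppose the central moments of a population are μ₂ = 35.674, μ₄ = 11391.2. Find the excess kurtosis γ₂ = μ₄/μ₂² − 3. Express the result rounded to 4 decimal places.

5.9509

μ₂² = 35.674² = 1272.63428
μ₄/μ₂² = 11391.2 / 1272.63428 = 8.95088
γ₂ = 8.95088 − 3 ≈ 5.9509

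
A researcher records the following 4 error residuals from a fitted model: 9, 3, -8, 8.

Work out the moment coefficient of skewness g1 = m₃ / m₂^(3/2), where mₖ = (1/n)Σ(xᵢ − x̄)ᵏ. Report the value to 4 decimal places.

x̄ = (9 + 3 - 8 + 8) / 4 = 3.0000
deviations (xᵢ − x̄): 6.0000, 0.0000, -11.0000, 5.0000
Σ(xᵢ − x̄)² = 182.0000 ⇒ m₂ = 182.0000/4 = 45.50000
Σ(xᵢ − x̄)³ = -990.0000 ⇒ m₃ = -990.0000/4 = -247.50000
m₂^(3/2) = 45.50000^(1.5) = 306.91428
g1 = m₃ / m₂^(3/2) = -247.50000 / 306.91428 ≈ -0.8064

-0.8064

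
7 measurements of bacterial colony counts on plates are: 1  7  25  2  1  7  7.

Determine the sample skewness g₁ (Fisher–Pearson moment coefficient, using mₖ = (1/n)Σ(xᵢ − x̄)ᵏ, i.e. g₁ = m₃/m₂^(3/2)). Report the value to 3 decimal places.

x̄ = (1 + 7 + 25 + 2 + 1 + 7 + 7) / 7 = 7.1429
deviations (xᵢ − x̄): -6.1429, -0.1429, 17.8571, -5.1429, -6.1429, -0.1429, -0.1429
Σ(xᵢ − x̄)² = 420.8571 ⇒ m₂ = 420.8571/7 = 60.12245
Σ(xᵢ − x̄)³ = 5094.6122 ⇒ m₃ = 5094.6122/7 = 727.80175
m₂^(3/2) = 60.12245^(1.5) = 466.18146
g₁ = m₃ / m₂^(3/2) = 727.80175 / 466.18146 ≈ 1.561

1.561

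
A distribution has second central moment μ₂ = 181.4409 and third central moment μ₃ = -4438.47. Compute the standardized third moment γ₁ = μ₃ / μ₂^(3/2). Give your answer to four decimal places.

-1.8161

σ = √μ₂ = √181.4409 = 13.47000
σ³ = μ₂^(3/2) = 2444.00892
γ₁ = μ₃/σ³ = -4438.47 / 2444.00892 ≈ -1.8161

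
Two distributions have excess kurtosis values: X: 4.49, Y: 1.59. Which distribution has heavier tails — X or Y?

Higher excess kurtosis ⇒ heavier tails relative to the normal distribution.
4.49 vs 1.59: the larger is 4.49, so X has heavier tails.

X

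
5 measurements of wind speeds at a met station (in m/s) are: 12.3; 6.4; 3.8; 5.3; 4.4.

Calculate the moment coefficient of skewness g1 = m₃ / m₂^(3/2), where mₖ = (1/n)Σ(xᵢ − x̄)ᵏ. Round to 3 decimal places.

x̄ = (12.3 + 6.4 + 3.8 + 5.3 + 4.4) / 5 = 6.4400
deviations (xᵢ − x̄): 5.8600, -0.0400, -2.6400, -1.1400, -2.0400
Σ(xᵢ − x̄)² = 46.7720 ⇒ m₂ = 46.7720/5 = 9.35440
Σ(xᵢ − x̄)³ = 172.8590 ⇒ m₃ = 172.8590/5 = 34.57181
m₂^(3/2) = 9.35440^(1.5) = 28.61040
g1 = m₃ / m₂^(3/2) = 34.57181 / 28.61040 ≈ 1.208

1.208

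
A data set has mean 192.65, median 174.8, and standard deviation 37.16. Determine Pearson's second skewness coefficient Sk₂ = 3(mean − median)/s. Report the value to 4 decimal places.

Sk₂ = 3(192.65 − 174.8) / 37.16 = 3 × 17.8500 / 37.16
    = 53.5500 / 37.16 ≈ 1.4411

1.4411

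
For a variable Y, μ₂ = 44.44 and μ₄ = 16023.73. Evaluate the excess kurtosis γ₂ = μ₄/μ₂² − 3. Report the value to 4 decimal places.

5.1136

μ₂² = 44.44² = 1974.91360
μ₄/μ₂² = 16023.73 / 1974.91360 = 8.11364
γ₂ = 8.11364 − 3 ≈ 5.1136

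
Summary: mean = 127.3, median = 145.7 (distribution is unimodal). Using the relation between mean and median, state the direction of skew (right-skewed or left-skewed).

left-skewed

mean − median = 127.3 − 145.7 = -18.4
mean < median ⇒ the longer tail is on the left ⇒ left-skewed (negatively skewed).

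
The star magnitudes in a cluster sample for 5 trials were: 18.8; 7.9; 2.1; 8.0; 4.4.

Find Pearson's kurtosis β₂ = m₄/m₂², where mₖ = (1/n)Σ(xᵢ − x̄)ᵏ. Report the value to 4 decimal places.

x̄ = 8.2400
Σ(xᵢ − x̄)² = 164.1320 ⇒ m₂ = 32.82640
Σ(xᵢ − x̄)⁴ = 14073.9922 ⇒ m₄ = 2814.79845
m₂² = 1077.57254
β₂ = m₄/m₂² = 2814.79845 / 1077.57254 ≈ 2.6122

2.6122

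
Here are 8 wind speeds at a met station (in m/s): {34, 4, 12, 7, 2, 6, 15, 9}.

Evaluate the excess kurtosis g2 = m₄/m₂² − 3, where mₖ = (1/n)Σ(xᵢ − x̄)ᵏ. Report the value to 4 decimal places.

1.3804

x̄ = 11.1250
Σ(xᵢ − x̄)² = 720.8750 ⇒ m₂ = 90.10938
Σ(xᵢ − x̄)⁴ = 284543.0879 ⇒ m₄ = 35567.88599
m₂² = 8119.69946
g2 = m₄/m₂² − 3 = 4.38044 − 3 ≈ 1.3804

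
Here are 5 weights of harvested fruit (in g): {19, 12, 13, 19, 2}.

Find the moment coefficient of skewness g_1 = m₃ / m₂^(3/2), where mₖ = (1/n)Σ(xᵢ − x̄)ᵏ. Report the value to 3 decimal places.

-0.745

x̄ = (19 + 12 + 13 + 19 + 2) / 5 = 13.0000
deviations (xᵢ − x̄): 6.0000, -1.0000, 0.0000, 6.0000, -11.0000
Σ(xᵢ − x̄)² = 194.0000 ⇒ m₂ = 194.0000/5 = 38.80000
Σ(xᵢ − x̄)³ = -900.0000 ⇒ m₃ = -900.0000/5 = -180.00000
m₂^(3/2) = 38.80000^(1.5) = 241.68383
g_1 = m₃ / m₂^(3/2) = -180.00000 / 241.68383 ≈ -0.745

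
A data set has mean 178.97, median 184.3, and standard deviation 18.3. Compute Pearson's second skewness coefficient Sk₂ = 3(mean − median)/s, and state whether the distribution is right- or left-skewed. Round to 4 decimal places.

-0.8738, left-skewed

Sk₂ = 3(178.97 − 184.3) / 18.3 = 3 × -5.3300 / 18.3
    = -15.9900 / 18.3 ≈ -0.8738
Sk₂ < 0 ⇒ mean < median ⇒ left-skewed (negative skew).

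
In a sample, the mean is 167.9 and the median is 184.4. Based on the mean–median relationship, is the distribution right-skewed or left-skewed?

mean − median = 167.9 − 184.4 = -16.5
mean < median ⇒ the longer tail is on the left ⇒ left-skewed (negatively skewed).

left-skewed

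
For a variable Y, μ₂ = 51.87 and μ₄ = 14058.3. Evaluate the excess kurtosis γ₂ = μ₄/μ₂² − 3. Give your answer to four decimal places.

2.2252

μ₂² = 51.87² = 2690.49690
μ₄/μ₂² = 14058.3 / 2690.49690 = 5.22517
γ₂ = 5.22517 − 3 ≈ 2.2252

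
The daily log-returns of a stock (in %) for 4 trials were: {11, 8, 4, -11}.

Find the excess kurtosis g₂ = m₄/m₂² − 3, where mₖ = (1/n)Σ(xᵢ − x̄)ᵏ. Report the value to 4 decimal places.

-0.8905

x̄ = 3.0000
Σ(xᵢ − x̄)² = 286.0000 ⇒ m₂ = 71.50000
Σ(xᵢ − x̄)⁴ = 43138.0000 ⇒ m₄ = 10784.50000
m₂² = 5112.25000
g₂ = m₄/m₂² − 3 = 2.10954 − 3 ≈ -0.8905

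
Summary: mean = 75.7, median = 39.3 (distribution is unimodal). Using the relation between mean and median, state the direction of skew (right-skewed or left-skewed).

right-skewed

mean − median = 75.7 − 39.3 = 36.4
mean > median ⇒ the longer tail is on the right ⇒ right-skewed (positively skewed).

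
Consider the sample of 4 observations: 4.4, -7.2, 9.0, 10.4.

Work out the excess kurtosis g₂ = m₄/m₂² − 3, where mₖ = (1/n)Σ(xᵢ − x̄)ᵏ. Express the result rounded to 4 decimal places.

x̄ = 4.1500
Σ(xᵢ − x̄)² = 191.4700 ⇒ m₂ = 47.86750
Σ(xᵢ − x̄)⁴ = 18674.4273 ⇒ m₄ = 4668.60683
m₂² = 2291.29756
g₂ = m₄/m₂² − 3 = 2.03754 − 3 ≈ -0.9625

-0.9625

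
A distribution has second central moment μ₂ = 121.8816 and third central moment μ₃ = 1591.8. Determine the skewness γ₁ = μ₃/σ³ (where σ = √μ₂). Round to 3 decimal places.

σ = √μ₂ = √121.8816 = 11.04000
σ³ = μ₂^(3/2) = 1345.57286
γ₁ = μ₃/σ³ = 1591.8 / 1345.57286 ≈ 1.183

1.183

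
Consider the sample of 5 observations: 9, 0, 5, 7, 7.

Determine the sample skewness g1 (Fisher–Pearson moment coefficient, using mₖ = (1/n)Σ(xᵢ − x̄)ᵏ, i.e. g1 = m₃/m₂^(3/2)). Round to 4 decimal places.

-0.9036

x̄ = (9 + 0 + 5 + 7 + 7) / 5 = 5.6000
deviations (xᵢ − x̄): 3.4000, -5.6000, -0.6000, 1.4000, 1.4000
Σ(xᵢ − x̄)² = 47.2000 ⇒ m₂ = 47.2000/5 = 9.44000
Σ(xᵢ − x̄)³ = -131.0400 ⇒ m₃ = -131.0400/5 = -26.20800
m₂^(3/2) = 9.44000^(1.5) = 29.00401
g1 = m₃ / m₂^(3/2) = -26.20800 / 29.00401 ≈ -0.9036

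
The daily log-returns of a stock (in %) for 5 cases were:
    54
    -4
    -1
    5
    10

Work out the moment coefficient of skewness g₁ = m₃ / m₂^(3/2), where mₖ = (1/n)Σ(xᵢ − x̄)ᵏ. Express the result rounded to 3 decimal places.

x̄ = (54 - 4 - 1 + 5 + 10) / 5 = 12.8000
deviations (xᵢ − x̄): 41.2000, -16.8000, -13.8000, -7.8000, -2.8000
Σ(xᵢ − x̄)² = 2238.8000 ⇒ m₂ = 2238.8000/5 = 447.76000
Σ(xᵢ − x̄)³ = 62068.3200 ⇒ m₃ = 62068.3200/5 = 12413.66400
m₂^(3/2) = 447.76000^(1.5) = 9474.75396
g₁ = m₃ / m₂^(3/2) = 12413.66400 / 9474.75396 ≈ 1.310

1.310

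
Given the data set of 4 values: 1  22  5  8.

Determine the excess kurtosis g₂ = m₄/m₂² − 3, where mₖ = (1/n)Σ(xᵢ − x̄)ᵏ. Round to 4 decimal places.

x̄ = 9.0000
Σ(xᵢ − x̄)² = 250.0000 ⇒ m₂ = 62.50000
Σ(xᵢ − x̄)⁴ = 32914.0000 ⇒ m₄ = 8228.50000
m₂² = 3906.25000
g₂ = m₄/m₂² − 3 = 2.10650 − 3 ≈ -0.8935

-0.8935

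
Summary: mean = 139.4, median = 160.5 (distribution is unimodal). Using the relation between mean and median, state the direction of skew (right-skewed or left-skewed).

mean − median = 139.4 − 160.5 = -21.1
mean < median ⇒ the longer tail is on the left ⇒ left-skewed (negatively skewed).

left-skewed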